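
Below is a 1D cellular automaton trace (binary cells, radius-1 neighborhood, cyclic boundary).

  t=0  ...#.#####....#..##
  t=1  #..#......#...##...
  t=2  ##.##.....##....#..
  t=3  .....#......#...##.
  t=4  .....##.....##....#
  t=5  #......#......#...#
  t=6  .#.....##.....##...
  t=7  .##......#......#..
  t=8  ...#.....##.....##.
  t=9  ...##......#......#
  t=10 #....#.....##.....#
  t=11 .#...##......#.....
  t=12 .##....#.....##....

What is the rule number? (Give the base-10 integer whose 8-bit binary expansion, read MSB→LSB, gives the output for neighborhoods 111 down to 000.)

20

  ###|.  b7=0 t=0,i=6
  ##.|.  b6=0 t=0,i=9
  #.#|.  b5=0 t=0,i=4
  #..|#  b4=1 t=0,i=0
  .##|.  b3=0 t=0,i=5
  .#.|#  b2=1 t=0,i=3
  ..#|.  b1=0 t=0,i=2
  ...|.  b0=0 t=0,i=1
  bits 00010100 = 20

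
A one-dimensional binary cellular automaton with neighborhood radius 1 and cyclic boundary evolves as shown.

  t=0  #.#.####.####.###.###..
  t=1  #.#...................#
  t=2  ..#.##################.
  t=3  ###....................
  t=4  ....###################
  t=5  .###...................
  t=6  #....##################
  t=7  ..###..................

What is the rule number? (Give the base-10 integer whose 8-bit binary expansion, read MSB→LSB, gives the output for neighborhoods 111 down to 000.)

  ### -> .   bit 7 = 0  t=0,i=5
  ##. -> .   bit 6 = 0  t=0,i=7
  #.# -> .   bit 5 = 0  t=0,i=1
  #.. -> .   bit 4 = 0  t=0,i=21
  .## -> .   bit 3 = 0  t=0,i=4
  .#. -> #   bit 2 = 1  t=0,i=0
  ..# -> #   bit 1 = 1  t=0,i=22
  ... -> #   bit 0 = 1  t=1,i=4
  bits 00000111 = 7

7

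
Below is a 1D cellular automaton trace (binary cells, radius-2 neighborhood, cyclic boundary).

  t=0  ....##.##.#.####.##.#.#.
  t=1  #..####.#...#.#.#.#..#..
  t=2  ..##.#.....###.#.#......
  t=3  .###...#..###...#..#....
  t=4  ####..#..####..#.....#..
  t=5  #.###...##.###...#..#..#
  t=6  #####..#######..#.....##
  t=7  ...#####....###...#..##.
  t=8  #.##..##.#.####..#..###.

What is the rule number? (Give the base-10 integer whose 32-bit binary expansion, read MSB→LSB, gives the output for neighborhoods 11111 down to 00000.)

1518957804

  [31] ##### => .  t=6,i=0
  [30] ####. => #  t=0,i=14
  [29] ###.# => .  t=0,i=15
  [28] ###.. => #  t=3,i=3
  [27] ##.## => #  t=0,i=6
  [26] ##.#. => .  t=0,i=9
  [25] ##..# => #  t=4,i=4
  [24] ##... => .  t=3,i=4
  [23] #.### => #  t=0,i=12
  [22] #.##. => .  t=0,i=7
  [21] #.#.# => .  t=0,i=10
  [20] #.#.. => .  t=0,i=22
  [19] #..## => #  t=1,i=2
  [18] #..#. => .  t=1,i=20
  [17] #...# => .  t=1,i=10
  [16] #.... => #  t=0,i=0
  [15] .#### => .  t=0,i=13
  [14] .###. => #  t=2,i=12
  [13] .##.# => #  t=0,i=5
  [12] .##.. => #  t=7,i=22
  [11] .#.## => .  t=0,i=11
  [10] .#.#. => #  t=0,i=21
  [9] .#..# => .  t=1,i=1
  [8] .#... => .  t=0,i=23
  [7] ..### => #  t=1,i=3
  [6] ..##. => #  t=0,i=4
  [5] ..#.# => #  t=1,i=12
  [4] ..#.. => .  t=1,i=0
  [3] ...## => #  t=0,i=3
  [2] ...#. => #  t=1,i=11
  [1] ....# => .  t=0,i=2
  [0] ..... => .  t=0,i=1
  bits 01011010100010010111010011101100 = 1518957804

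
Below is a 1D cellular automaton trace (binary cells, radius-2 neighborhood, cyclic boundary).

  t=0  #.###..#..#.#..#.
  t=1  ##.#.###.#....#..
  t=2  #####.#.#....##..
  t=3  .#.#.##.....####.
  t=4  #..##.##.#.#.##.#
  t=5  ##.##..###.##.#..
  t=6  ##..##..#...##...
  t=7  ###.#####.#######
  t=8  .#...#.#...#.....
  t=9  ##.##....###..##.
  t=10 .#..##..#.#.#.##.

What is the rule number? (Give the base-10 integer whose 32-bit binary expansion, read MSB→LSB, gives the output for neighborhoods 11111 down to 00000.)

1193736285

  ##### -> .   bit 31 = 0  t=2,i=2
  ####. -> #   bit 30 = 1  t=2,i=3
  ###.# -> .   bit 29 = 0  t=1,i=7
  ###.. -> .   bit 28 = 0  t=0,i=4
  ##.## -> .   bit 27 = 0  t=4,i=5
  ##.#. -> #   bit 26 = 1  t=1,i=2
  ##..# -> #   bit 25 = 1  t=0,i=5
  ##... -> #   bit 24 = 1  t=3,i=7
  #.### -> .   bit 23 = 0  t=0,i=2
  #.##. -> .   bit 22 = 0  t=3,i=5
  #.#.# -> #   bit 21 = 1  t=0,i=0
  #.#.. -> .   bit 20 = 0  t=0,i=12
  #..## -> .   bit 19 = 0  t=1,i=16
  #..#. -> #   bit 18 = 1  t=0,i=6
  #...# -> #   bit 17 = 1  t=6,i=10
  #.... -> .   bit 16 = 0  t=1,i=11
  .#### -> #   bit 15 = 1  t=2,i=1
  .###. -> #   bit 14 = 1  t=0,i=3
  .##.# -> #   bit 13 = 1  t=1,i=1
  .##.. -> #   bit 12 = 1  t=2,i=14
  .#.## -> #   bit 11 = 1  t=0,i=1
  .#.#. -> .   bit 10 = 0  t=0,i=11
  .#..# -> .   bit 9 = 0  t=0,i=8
  .#... -> .   bit 8 = 0  t=1,i=10
  ..### -> .   bit 7 = 0  t=2,i=0
  ..##. -> #   bit 6 = 1  t=1,i=0
  ..#.# -> .   bit 5 = 0  t=0,i=10
  ..#.. -> #   bit 4 = 1  t=0,i=7
  ...## -> #   bit 3 = 1  t=2,i=12
  ...#. -> #   bit 2 = 1  t=1,i=13
  ....# -> .   bit 1 = 0  t=1,i=12
  ..... -> #   bit 0 = 1  t=3,i=9
  bits 01000111001001101111100001011101 = 1193736285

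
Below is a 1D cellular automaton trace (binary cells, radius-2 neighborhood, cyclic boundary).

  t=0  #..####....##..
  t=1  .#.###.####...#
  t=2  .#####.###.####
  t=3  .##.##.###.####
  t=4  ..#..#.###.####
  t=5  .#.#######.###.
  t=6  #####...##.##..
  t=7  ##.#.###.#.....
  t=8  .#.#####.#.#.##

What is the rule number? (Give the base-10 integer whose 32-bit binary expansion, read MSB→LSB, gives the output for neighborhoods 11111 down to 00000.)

  #####|.  b31=0 t=2,i=3
  ####.|#  b30=1 t=0,i=5
  ###.#|#  b29=1 t=1,i=5
  ###..|.  b28=0 t=0,i=6
  ##.##|.  b27=0 t=1,i=6
  ##.#.|.  b26=0 t=7,i=2
  ##..#|.  b25=0 t=0,i=13
  ##...|#  b24=1 t=0,i=7
  #.###|#  b23=1 t=1,i=3
  #.##.|.  b22=0 t=3,i=1
  #.#.#|#  b21=1 t=1,i=1
  #.#..|#  b20=1 t=7,i=9
  #..##|.  b19=0 t=0,i=2
  #..#.|#  b18=1 t=0,i=14
  #...#|#  b17=1 t=1,i=12
  #....|#  b16=1 t=0,i=8
  .####|#  b15=1 t=0,i=4
  .###.|#  b14=1 t=1,i=4
  .##.#|#  b13=1 t=3,i=2
  .##..|.  b12=0 t=0,i=12
  .#.##|#  b11=1 t=1,i=2
  .#.#.|.  b10=0 t=1,i=0
  .#..#|#  b9=1 t=0,i=1
  .#...|.  b8=0 t=7,i=10
  ..###|#  b7=1 t=0,i=3
  ..##.|.  b6=0 t=0,i=11
  ..#.#|#  b5=1 t=1,i=14
  ..#..|.  b4=0 t=0,i=0
  ...##|#  b3=1 t=0,i=10
  ...#.|#  b2=1 t=1,i=13
  ....#|#  b1=1 t=0,i=9
  .....|.  b0=0 t=7,i=12
  bits 01100001101101111110101010101110 = 1639443118

1639443118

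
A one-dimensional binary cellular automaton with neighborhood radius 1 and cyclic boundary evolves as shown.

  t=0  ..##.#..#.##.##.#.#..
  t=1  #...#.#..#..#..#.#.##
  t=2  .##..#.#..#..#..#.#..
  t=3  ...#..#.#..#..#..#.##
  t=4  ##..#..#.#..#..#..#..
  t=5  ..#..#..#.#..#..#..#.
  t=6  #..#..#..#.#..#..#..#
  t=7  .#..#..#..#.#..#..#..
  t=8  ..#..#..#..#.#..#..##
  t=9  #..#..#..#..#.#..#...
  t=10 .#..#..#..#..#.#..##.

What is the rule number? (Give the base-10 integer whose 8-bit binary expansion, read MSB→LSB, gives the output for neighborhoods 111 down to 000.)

  ###|.  b7=0 t=1,i=20
  ##.|.  b6=0 t=0,i=3
  #.#|#  b5=1 t=0,i=4
  #..|#  b4=1 t=0,i=6
  .##|.  b3=0 t=0,i=2
  .#.|.  b2=0 t=0,i=5
  ..#|.  b1=0 t=0,i=1
  ...|#  b0=1 t=0,i=0
  bits 00110001 = 49

49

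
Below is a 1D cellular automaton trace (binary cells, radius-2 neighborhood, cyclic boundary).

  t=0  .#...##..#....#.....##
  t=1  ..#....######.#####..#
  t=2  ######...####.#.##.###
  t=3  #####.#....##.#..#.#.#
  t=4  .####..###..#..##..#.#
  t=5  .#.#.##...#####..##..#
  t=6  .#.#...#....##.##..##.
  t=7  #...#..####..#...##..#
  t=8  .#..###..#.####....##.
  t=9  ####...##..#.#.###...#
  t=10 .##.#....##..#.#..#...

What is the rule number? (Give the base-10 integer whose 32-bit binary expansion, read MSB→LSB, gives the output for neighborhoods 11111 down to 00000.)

3819774739

  #####|#  b31=1 t=1,i=9
  ####.|#  b30=1 t=1,i=11
  ###.#|#  b29=1 t=1,i=12
  ###..|.  b28=0 t=1,i=18
  ##.##|.  b27=0 t=1,i=13
  ##.#.|.  b26=0 t=0,i=0
  ##..#|#  b25=1 t=0,i=7
  ##...|#  b24=1 t=2,i=6
  #.###|#  b23=1 t=1,i=14
  #.##.|.  b22=0 t=2,i=16
  #.#.#|#  b21=1 t=2,i=14
  #.#..|.  b20=0 t=0,i=1
  #..##|#  b19=1 t=4,i=6
  #..#.|#  b18=1 t=0,i=8
  #...#|.  b17=0 t=0,i=3
  #....|#  b16=1 t=0,i=11
  .####|.  b15=0 t=1,i=8
  .###.|.  b14=0 t=4,i=8
  .##.#|#  b13=1 t=0,i=21
  .##..|.  b12=0 t=0,i=6
  .#.##|.  b11=0 t=2,i=15
  .#.#.|.  b10=0 t=3,i=18
  .#..#|#  b9=1 t=1,i=0
  .#...|#  b8=1 t=0,i=2
  ..###|.  b7=0 t=1,i=7
  ..##.|.  b6=0 t=0,i=5
  ..#.#|.  b5=0 t=3,i=17
  ..#..|#  b4=1 t=0,i=9
  ...##|.  b3=0 t=0,i=4
  ...#.|.  b2=0 t=0,i=13
  ....#|#  b1=1 t=0,i=12
  .....|#  b0=1 t=0,i=17
  bits 11100011101011010010001100010011 = 3819774739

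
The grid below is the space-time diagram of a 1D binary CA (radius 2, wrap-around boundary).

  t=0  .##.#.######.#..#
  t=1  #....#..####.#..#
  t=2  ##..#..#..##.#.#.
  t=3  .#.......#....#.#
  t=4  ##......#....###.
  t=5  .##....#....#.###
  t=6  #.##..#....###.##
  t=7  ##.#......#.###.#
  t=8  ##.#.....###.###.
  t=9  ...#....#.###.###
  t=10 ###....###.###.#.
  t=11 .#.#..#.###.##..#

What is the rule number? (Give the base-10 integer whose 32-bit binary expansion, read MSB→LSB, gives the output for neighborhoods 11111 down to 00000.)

3910818860

  nb #####: next=#  (t=0,i=8, bit31=1)
  nb ####.: next=#  (t=0,i=10, bit30=1)
  nb ###.#: next=#  (t=0,i=11, bit29=1)
  nb ###..: next=.  (t=9,i=16, bit28=0)
  nb ##.##: next=#  (t=4,i=16, bit27=1)
  nb ##.#.: next=.  (t=0,i=3, bit26=0)
  nb ##..#: next=.  (t=2,i=2, bit25=0)
  nb ##...: next=#  (t=1,i=1, bit24=1)
  nb #.###: next=.  (t=0,i=6, bit23=0)
  nb #.##.: next=.  (t=0,i=1, bit22=0)
  nb #.#.#: next=.  (t=0,i=4, bit21=0)
  nb #.#..: next=#  (t=0,i=13, bit20=1)
  nb #..##: next=#  (t=1,i=7, bit19=1)
  nb #..#.: next=.  (t=0,i=15, bit18=0)
  nb #...#: next=#  (t=9,i=1, bit17=1)
  nb #....: next=.  (t=1,i=2, bit16=0)
  nb .####: next=.  (t=0,i=7, bit15=0)
  nb .###.: next=#  (t=4,i=14, bit14=1)
  nb .##.#: next=.  (t=0,i=2, bit13=0)
  nb .##..: next=#  (t=1,i=0, bit12=1)
  nb .#.##: next=#  (t=0,i=0, bit11=1)
  nb .#.#.: next=#  (t=2,i=14, bit10=1)
  nb .#..#: next=.  (t=0,i=14, bit9=0)
  nb .#...: next=.  (t=3,i=2, bit8=0)
  nb ..###: next=.  (t=1,i=8, bit7=0)
  nb ..##.: next=.  (t=1,i=16, bit6=0)
  nb ..#.#: next=#  (t=0,i=16, bit5=1)
  nb ..#..: next=.  (t=1,i=5, bit4=0)
  nb ...##: next=#  (t=4,i=12, bit3=1)
  nb ...#.: next=#  (t=1,i=4, bit2=1)
  nb ....#: next=.  (t=1,i=3, bit1=0)
  nb .....: next=.  (t=3,i=4, bit0=0)
  bits 11101001000110100101110000101100 = 3910818860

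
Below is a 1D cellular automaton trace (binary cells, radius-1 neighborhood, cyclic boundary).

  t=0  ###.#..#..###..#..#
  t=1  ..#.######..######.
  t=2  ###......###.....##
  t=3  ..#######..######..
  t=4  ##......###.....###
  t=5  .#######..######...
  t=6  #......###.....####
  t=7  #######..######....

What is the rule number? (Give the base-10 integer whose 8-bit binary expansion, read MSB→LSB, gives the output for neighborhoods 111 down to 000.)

  nb ###: next=.  (t=0,i=0, bit7=0)
  nb ##.: next=#  (t=0,i=2, bit6=1)
  nb #.#: next=.  (t=0,i=3, bit5=0)
  nb #..: next=#  (t=0,i=5, bit4=1)
  nb .##: next=.  (t=0,i=10, bit3=0)
  nb .#.: next=#  (t=0,i=4, bit2=1)
  nb ..#: next=#  (t=0,i=6, bit1=1)
  nb ...: next=#  (t=1,i=0, bit0=1)
  bits 01010111 = 87

87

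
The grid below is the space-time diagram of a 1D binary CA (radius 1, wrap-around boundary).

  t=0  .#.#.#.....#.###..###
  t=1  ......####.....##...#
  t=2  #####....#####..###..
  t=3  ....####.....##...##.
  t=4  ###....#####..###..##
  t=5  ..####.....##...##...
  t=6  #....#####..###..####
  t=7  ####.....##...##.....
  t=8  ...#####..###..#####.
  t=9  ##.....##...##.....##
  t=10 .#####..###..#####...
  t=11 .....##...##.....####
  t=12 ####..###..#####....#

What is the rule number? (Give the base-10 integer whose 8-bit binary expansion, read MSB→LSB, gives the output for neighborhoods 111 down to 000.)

81

  ###|.  b7=0 t=0,i=14
  ##.|#  b6=1 t=0,i=15
  #.#|.  b5=0 t=0,i=0
  #..|#  b4=1 t=0,i=6
  .##|.  b3=0 t=0,i=13
  .#.|.  b2=0 t=0,i=1
  ..#|.  b1=0 t=0,i=10
  ...|#  b0=1 t=0,i=7
  bits 01010001 = 81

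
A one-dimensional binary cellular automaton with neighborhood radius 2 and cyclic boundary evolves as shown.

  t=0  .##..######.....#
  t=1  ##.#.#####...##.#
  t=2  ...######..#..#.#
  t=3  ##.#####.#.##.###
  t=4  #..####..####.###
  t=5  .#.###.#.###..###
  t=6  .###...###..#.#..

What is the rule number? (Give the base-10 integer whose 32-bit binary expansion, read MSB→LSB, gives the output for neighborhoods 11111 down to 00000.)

3270684595

  [31] ##### => #  t=0,i=7
  [30] ####. => #  t=0,i=9
  [29] ###.# => .  t=1,i=1
  [28] ###.. => .  t=0,i=10
  [27] ##.## => .  t=1,i=15
  [26] ##.#. => .  t=1,i=2
  [25] ##..# => #  t=0,i=3
  [24] ##... => .  t=0,i=11
  [23] #.### => #  t=1,i=5
  [22] #.##. => #  t=0,i=1
  [21] #.#.# => #  t=1,i=3
  [20] #.#.. => #  t=2,i=16
  [19] #..## => .  t=0,i=4
  [18] #..#. => .  t=2,i=10
  [17] #...# => #  t=1,i=11
  [16] #.... => .  t=0,i=12
  [15] .#### => #  t=0,i=6
  [14] .###. => .  t=1,i=0
  [13] .##.# => #  t=1,i=14
  [12] .##.. => .  t=0,i=2
  [11] .#.## => #  t=0,i=0
  [10] .#.#. => #  t=2,i=15
  [9] .#..# => #  t=2,i=12
  [8] .#... => #  t=2,i=0
  [7] ..### => #  t=0,i=5
  [6] ..##. => .  t=1,i=13
  [5] ..#.# => #  t=0,i=16
  [4] ..#.. => #  t=2,i=11
  [3] ...## => .  t=1,i=12
  [2] ...#. => .  t=0,i=15
  [1] ....# => #  t=0,i=14
  [0] ..... => #  t=0,i=13
  bits 11000010111100101010111110110011 = 3270684595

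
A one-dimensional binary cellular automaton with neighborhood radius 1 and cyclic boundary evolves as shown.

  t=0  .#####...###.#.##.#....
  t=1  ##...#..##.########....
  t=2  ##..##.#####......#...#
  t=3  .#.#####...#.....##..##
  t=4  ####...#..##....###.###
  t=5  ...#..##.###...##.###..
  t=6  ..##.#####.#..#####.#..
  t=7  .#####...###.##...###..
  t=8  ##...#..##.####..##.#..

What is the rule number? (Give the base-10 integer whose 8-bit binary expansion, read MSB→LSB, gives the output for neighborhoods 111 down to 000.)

110

  ###|.  b7=0 t=0,i=2
  ##.|#  b6=1 t=0,i=5
  #.#|#  b5=1 t=0,i=12
  #..|.  b4=0 t=0,i=6
  .##|#  b3=1 t=0,i=1
  .#.|#  b2=1 t=0,i=13
  ..#|#  b1=1 t=0,i=0
  ...|.  b0=0 t=0,i=7
  bits 01101110 = 110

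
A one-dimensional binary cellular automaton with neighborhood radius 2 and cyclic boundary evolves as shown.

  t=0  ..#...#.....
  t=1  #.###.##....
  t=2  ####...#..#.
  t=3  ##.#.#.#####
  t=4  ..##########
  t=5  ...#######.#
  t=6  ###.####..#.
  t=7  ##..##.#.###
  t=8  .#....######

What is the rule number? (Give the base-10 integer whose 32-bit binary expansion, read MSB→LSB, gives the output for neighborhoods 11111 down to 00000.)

  #####|#  b31=1 t=3,i=9
  ####.|.  b30=0 t=2,i=2
  ###.#|.  b29=0 t=1,i=4
  ###..|#  b28=1 t=2,i=3
  ##.##|.  b27=0 t=1,i=5
  ##.#.|#  b26=1 t=3,i=2
  ##..#|.  b25=0 t=4,i=0
  ##...|.  b24=0 t=1,i=8
  #.###|#  b23=1 t=1,i=2
  #.##.|.  b22=0 t=1,i=6
  #.#.#|#  b21=1 t=3,i=3
  #.#..|.  b20=0 t=5,i=11
  #..##|.  b19=0 t=4,i=1
  #..#.|#  b18=1 t=2,i=9
  #...#|#  b17=1 t=0,i=4
  #....|.  b16=0 t=0,i=8
  .####|#  b15=1 t=2,i=1
  .###.|#  b14=1 t=1,i=3
  .##.#|.  b13=0 t=7,i=5
  .##..|#  b12=1 t=1,i=7
  .#.##|#  b11=1 t=1,i=1
  .#.#.|#  b10=1 t=3,i=4
  .#..#|#  b9=1 t=2,i=8
  .#...|#  b8=1 t=0,i=3
  ..###|.  b7=0 t=4,i=2
  ..##.|.  b6=0 t=7,i=4
  ..#.#|#  b5=1 t=1,i=0
  ..#..|#  b4=1 t=0,i=2
  ...##|#  b3=1 t=5,i=2
  ...#.|.  b2=0 t=0,i=1
  ....#|#  b1=1 t=0,i=0
  .....|.  b0=0 t=0,i=9
  bits 10010100101001101101111100111010 = 2493964090

2493964090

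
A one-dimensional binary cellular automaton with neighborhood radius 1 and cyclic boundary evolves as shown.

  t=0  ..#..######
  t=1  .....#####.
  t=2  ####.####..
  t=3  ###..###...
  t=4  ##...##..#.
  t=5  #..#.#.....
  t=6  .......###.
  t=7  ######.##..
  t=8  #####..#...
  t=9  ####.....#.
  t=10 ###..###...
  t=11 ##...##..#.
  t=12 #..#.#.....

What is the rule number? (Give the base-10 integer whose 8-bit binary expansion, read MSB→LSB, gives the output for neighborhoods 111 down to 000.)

137

  [7] ### => #  t=0,i=6
  [6] ##. => .  t=0,i=10
  [5] #.# => .  t=2,i=4
  [4] #.. => .  t=0,i=0
  [3] .## => #  t=0,i=5
  [2] .#. => .  t=0,i=2
  [1] ..# => .  t=0,i=1
  [0] ... => #  t=1,i=0
  bits 10001001 = 137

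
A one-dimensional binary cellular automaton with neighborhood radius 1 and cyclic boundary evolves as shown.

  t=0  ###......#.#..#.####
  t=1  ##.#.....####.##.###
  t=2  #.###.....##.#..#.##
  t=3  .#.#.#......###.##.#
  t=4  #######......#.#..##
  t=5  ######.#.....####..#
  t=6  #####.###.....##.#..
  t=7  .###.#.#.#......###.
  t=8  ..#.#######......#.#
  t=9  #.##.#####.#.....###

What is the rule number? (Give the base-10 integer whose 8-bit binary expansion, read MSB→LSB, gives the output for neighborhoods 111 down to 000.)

  nb ###: next=#  (t=0,i=0, bit7=1)
  nb ##.: next=.  (t=0,i=2, bit6=0)
  nb #.#: next=#  (t=0,i=10, bit5=1)
  nb #..: next=#  (t=0,i=3, bit4=1)
  nb .##: next=.  (t=0,i=16, bit3=0)
  nb .#.: next=#  (t=0,i=9, bit2=1)
  nb ..#: next=.  (t=0,i=8, bit1=0)
  nb ...: next=.  (t=0,i=4, bit0=0)
  bits 10110100 = 180

180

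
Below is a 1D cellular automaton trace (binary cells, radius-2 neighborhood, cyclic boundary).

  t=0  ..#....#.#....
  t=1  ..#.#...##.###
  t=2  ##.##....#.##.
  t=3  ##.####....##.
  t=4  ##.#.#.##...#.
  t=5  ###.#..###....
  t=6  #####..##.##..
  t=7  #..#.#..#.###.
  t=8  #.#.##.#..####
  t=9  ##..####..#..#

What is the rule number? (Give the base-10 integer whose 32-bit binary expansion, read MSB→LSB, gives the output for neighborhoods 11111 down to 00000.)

1742042257

  nb #####: next=.  (t=6,i=2, bit31=0)
  nb ####.: next=#  (t=3,i=5, bit30=1)
  nb ###.#: next=#  (t=5,i=2, bit29=1)
  nb ###..: next=.  (t=1,i=13, bit28=0)
  nb ##.##: next=.  (t=1,i=10, bit27=0)
  nb ##.#.: next=#  (t=4,i=2, bit26=1)
  nb ##..#: next=#  (t=1,i=0, bit25=1)
  nb ##...: next=#  (t=2,i=5, bit24=1)
  nb #.###: next=#  (t=1,i=11, bit23=1)
  nb #.##.: next=#  (t=2,i=0, bit22=1)
  nb #.#.#: next=.  (t=4,i=3, bit21=0)
  nb #.#..: next=#  (t=0,i=9, bit20=1)
  nb #..##: next=.  (t=5,i=6, bit19=0)
  nb #..#.: next=#  (t=1,i=1, bit18=1)
  nb #...#: next=.  (t=1,i=6, bit17=0)
  nb #....: next=#  (t=0,i=4, bit16=1)
  nb .####: next=.  (t=3,i=4, bit15=0)
  nb .###.: next=#  (t=1,i=12, bit14=1)
  nb .##.#: next=#  (t=1,i=9, bit13=1)
  nb .##..: next=#  (t=2,i=4, bit12=1)
  nb .#.##: next=.  (t=2,i=10, bit11=0)
  nb .#.#.: next=#  (t=0,i=8, bit10=1)
  nb .#..#: next=.  (t=5,i=5, bit9=0)
  nb .#...: next=.  (t=0,i=3, bit8=0)
  nb ..###: next=#  (t=5,i=0, bit7=1)
  nb ..##.: next=.  (t=1,i=8, bit6=0)
  nb ..#.#: next=.  (t=0,i=7, bit5=0)
  nb ..#..: next=#  (t=0,i=2, bit4=1)
  nb ...##: next=.  (t=1,i=7, bit3=0)
  nb ...#.: next=.  (t=0,i=1, bit2=0)
  nb ....#: next=.  (t=0,i=0, bit1=0)
  nb .....: next=#  (t=0,i=12, bit0=1)
  bits 01100111110101010111010010010001 = 1742042257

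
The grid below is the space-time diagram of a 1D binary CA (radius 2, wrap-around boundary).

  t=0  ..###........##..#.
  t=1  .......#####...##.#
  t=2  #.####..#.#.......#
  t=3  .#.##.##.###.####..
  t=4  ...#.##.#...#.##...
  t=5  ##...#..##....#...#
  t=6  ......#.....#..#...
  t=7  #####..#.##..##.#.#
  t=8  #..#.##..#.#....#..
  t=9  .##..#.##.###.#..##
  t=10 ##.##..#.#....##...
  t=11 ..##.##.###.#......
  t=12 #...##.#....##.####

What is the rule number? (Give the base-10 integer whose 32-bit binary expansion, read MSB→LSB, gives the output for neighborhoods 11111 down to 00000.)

  #####|.  b31=0 t=1,i=9
  ####.|#  b30=1 t=1,i=10
  ###.#|.  b29=0 t=3,i=11
  ###..|.  b28=0 t=0,i=4
  ##.##|#  b27=1 t=2,i=1
  ##.#.|.  b26=0 t=1,i=17
  ##..#|#  b25=1 t=0,i=15
  ##...|.  b24=0 t=0,i=5
  #.###|.  b23=0 t=2,i=2
  #.##.|#  b22=1 t=3,i=3
  #.#.#|#  b21=1 t=7,i=16
  #.#..|#  b20=1 t=1,i=18
  #..##|.  b19=0 t=5,i=7
  #..#.|#  b18=1 t=0,i=16
  #...#|.  b17=0 t=0,i=0
  #....|.  b16=0 t=0,i=6
  .####|#  b15=1 t=1,i=8
  .###.|.  b14=0 t=0,i=3
  .##.#|.  b13=0 t=1,i=16
  .##..|.  b12=0 t=0,i=14
  .#.##|.  b11=0 t=3,i=2
  .#.#.|#  b10=1 t=2,i=9
  .#..#|#  b9=1 t=5,i=6
  .#...|#  b8=1 t=0,i=18
  ..###|.  b7=0 t=0,i=2
  ..##.|.  b6=0 t=0,i=13
  ..#.#|.  b5=0 t=2,i=8
  ..#..|.  b4=0 t=0,i=17
  ...##|.  b3=0 t=0,i=1
  ...#.|.  b2=0 t=3,i=0
  ....#|#  b1=1 t=0,i=11
  .....|#  b0=1 t=0,i=7
  bits 01001010011101001000011100000011 = 1249150723

1249150723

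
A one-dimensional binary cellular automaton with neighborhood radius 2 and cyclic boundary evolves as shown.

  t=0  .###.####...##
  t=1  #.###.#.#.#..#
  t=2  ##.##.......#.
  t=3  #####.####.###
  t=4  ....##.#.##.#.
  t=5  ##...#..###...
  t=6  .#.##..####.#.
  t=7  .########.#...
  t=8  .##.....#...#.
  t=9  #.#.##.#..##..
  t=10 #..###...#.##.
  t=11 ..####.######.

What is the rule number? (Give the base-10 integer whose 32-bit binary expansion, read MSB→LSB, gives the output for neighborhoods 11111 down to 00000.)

978057381

  nb #####: next=.  (t=3,i=0, bit31=0)
  nb ####.: next=.  (t=0,i=7, bit30=0)
  nb ###.#: next=#  (t=0,i=3, bit29=1)
  nb ###..: next=#  (t=0,i=8, bit28=1)
  nb ##.##: next=#  (t=0,i=0, bit27=1)
  nb ##.#.: next=.  (t=1,i=5, bit26=0)
  nb ##..#: next=#  (t=6,i=5, bit25=1)
  nb ##...: next=.  (t=0,i=9, bit24=0)
  nb #.###: next=.  (t=0,i=1, bit23=0)
  nb #.##.: next=#  (t=2,i=0, bit22=1)
  nb #.#.#: next=.  (t=1,i=6, bit21=0)
  nb #.#..: next=.  (t=1,i=10, bit20=0)
  nb #..##: next=#  (t=1,i=12, bit19=1)
  nb #..#.: next=.  (t=6,i=0, bit18=0)
  nb #...#: next=#  (t=0,i=10, bit17=1)
  nb #....: next=#  (t=2,i=6, bit16=1)
  nb .####: next=#  (t=0,i=6, bit15=1)
  nb .###.: next=#  (t=0,i=2, bit14=1)
  nb .##.#: next=#  (t=0,i=13, bit13=1)
  nb .##..: next=#  (t=2,i=4, bit12=1)
  nb .#.##: next=#  (t=2,i=13, bit11=1)
  nb .#.#.: next=.  (t=1,i=7, bit10=0)
  nb .#..#: next=.  (t=1,i=11, bit9=0)
  nb .#...: next=.  (t=4,i=13, bit8=0)
  nb ..###: next=#  (t=5,i=8, bit7=1)
  nb ..##.: next=.  (t=0,i=12, bit6=0)
  nb ..#.#: next=#  (t=2,i=12, bit5=1)
  nb ..#..: next=.  (t=5,i=5, bit4=0)
  nb ...##: next=.  (t=0,i=11, bit3=0)
  nb ...#.: next=#  (t=2,i=11, bit2=1)
  nb ....#: next=.  (t=2,i=10, bit1=0)
  nb .....: next=#  (t=2,i=7, bit0=1)
  bits 00111010010010111111100010100101 = 978057381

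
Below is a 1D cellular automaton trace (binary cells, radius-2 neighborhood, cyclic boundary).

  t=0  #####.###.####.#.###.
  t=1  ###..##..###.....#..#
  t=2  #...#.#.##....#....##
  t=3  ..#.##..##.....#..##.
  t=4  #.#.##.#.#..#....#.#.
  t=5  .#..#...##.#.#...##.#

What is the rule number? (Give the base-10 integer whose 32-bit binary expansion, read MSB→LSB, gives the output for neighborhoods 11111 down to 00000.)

2296288681

  ##### -> #   bit 31 = 1  t=0,i=2
  ####. -> .   bit 30 = 0  t=0,i=3
  ###.# -> .   bit 29 = 0  t=0,i=4
  ###.. -> .   bit 28 = 0  t=1,i=2
  ##.## -> #   bit 27 = 1  t=0,i=5
  ##.#. -> .   bit 26 = 0  t=0,i=14
  ##..# -> .   bit 25 = 0  t=1,i=3
  ##... -> .   bit 24 = 0  t=1,i=12
  #.### -> #   bit 23 = 1  t=0,i=0
  #.##. -> #   bit 22 = 1  t=2,i=8
  #.#.# -> .   bit 21 = 0  t=0,i=15
  #.#.. -> #   bit 20 = 1  t=4,i=9
  #..## -> #   bit 19 = 1  t=1,i=4
  #..#. -> #   bit 18 = 1  t=4,i=11
  #...# -> #   bit 17 = 1  t=2,i=2
  #.... -> .   bit 16 = 0  t=1,i=13
  .#### -> #   bit 15 = 1  t=0,i=1
  .###. -> .   bit 14 = 0  t=0,i=7
  .##.# -> .   bit 13 = 0  t=4,i=5
  .##.. -> #   bit 12 = 1  t=1,i=6
  .#.## -> .   bit 11 = 0  t=0,i=16
  .#.#. -> #   bit 10 = 1  t=2,i=5
  .#..# -> .   bit 9 = 0  t=1,i=18
  .#... -> #   bit 8 = 1  t=2,i=15
  ..### -> #   bit 7 = 1  t=1,i=9
  ..##. -> .   bit 6 = 0  t=1,i=5
  ..#.# -> #   bit 5 = 1  t=2,i=4
  ..#.. -> .   bit 4 = 0  t=1,i=17
  ...## -> #   bit 3 = 1  t=2,i=18
  ...#. -> .   bit 2 = 0  t=1,i=16
  ....# -> .   bit 1 = 0  t=1,i=15
  ..... -> #   bit 0 = 1  t=1,i=14
  bits 10001000110111101001010110101001 = 2296288681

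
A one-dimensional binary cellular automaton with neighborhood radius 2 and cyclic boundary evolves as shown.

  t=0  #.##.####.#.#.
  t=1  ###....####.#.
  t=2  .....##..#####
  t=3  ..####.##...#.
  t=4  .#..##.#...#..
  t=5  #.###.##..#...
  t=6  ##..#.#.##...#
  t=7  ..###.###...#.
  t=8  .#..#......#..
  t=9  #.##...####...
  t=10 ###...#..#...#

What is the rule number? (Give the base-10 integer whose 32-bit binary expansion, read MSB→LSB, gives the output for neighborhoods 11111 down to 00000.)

1719405167

  nb #####: next=.  (t=2,i=11, bit31=0)
  nb ####.: next=#  (t=0,i=7, bit30=1)
  nb ###.#: next=#  (t=0,i=8, bit29=1)
  nb ###..: next=.  (t=1,i=2, bit28=0)
  nb ##.##: next=.  (t=0,i=4, bit27=0)
  nb ##.#.: next=#  (t=0,i=9, bit26=1)
  nb ##..#: next=#  (t=2,i=7, bit25=1)
  nb ##...: next=.  (t=1,i=3, bit24=0)
  nb #.###: next=.  (t=0,i=5, bit23=0)
  nb #.##.: next=#  (t=0,i=2, bit22=1)
  nb #.#.#: next=#  (t=0,i=0, bit21=1)
  nb #.#..: next=#  (t=4,i=7, bit20=1)
  nb #..##: next=#  (t=2,i=8, bit19=1)
  nb #..#.: next=#  (t=5,i=9, bit18=1)
  nb #...#: next=.  (t=3,i=0, bit17=0)
  nb #....: next=.  (t=1,i=4, bit16=0)
  nb .####: next=.  (t=0,i=6, bit15=0)
  nb .###.: next=.  (t=1,i=1, bit14=0)
  nb .##.#: next=.  (t=0,i=3, bit13=0)
  nb .##..: next=.  (t=2,i=6, bit12=0)
  nb .#.##: next=#  (t=0,i=1, bit11=1)
  nb .#.#.: next=.  (t=0,i=11, bit10=0)
  nb .#..#: next=#  (t=4,i=2, bit9=1)
  nb .#...: next=.  (t=3,i=13, bit8=0)
  nb ..###: next=.  (t=1,i=7, bit7=0)
  nb ..##.: next=#  (t=2,i=5, bit6=1)
  nb ..#.#: next=#  (t=5,i=0, bit5=1)
  nb ..#..: next=.  (t=3,i=12, bit4=0)
  nb ...##: next=#  (t=1,i=6, bit3=1)
  nb ...#.: next=#  (t=3,i=11, bit2=1)
  nb ....#: next=#  (t=1,i=5, bit1=1)
  nb .....: next=#  (t=2,i=2, bit0=1)
  bits 01100110011111000000101001101111 = 1719405167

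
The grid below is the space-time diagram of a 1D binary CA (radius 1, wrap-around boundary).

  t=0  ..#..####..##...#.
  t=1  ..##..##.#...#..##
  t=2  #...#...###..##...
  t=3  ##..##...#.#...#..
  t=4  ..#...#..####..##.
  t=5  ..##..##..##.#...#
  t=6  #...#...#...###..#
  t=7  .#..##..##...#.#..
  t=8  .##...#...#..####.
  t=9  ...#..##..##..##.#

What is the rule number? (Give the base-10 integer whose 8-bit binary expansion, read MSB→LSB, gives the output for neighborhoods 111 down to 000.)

180

  ###|#  b7=1 t=0,i=6
  ##.|.  b6=0 t=0,i=8
  #.#|#  b5=1 t=1,i=8
  #..|#  b4=1 t=0,i=3
  .##|.  b3=0 t=0,i=5
  .#.|#  b2=1 t=0,i=2
  ..#|.  b1=0 t=0,i=1
  ...|.  b0=0 t=0,i=0
  bits 10110100 = 180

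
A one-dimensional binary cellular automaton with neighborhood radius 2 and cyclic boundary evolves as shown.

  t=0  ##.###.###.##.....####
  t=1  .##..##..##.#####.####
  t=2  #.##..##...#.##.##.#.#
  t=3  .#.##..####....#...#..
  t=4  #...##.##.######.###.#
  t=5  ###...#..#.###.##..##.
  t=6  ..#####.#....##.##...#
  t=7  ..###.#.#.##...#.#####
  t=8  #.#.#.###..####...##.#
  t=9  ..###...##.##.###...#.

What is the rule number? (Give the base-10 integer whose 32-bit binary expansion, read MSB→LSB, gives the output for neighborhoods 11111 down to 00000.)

3140981911

  nb #####: next=#  (t=0,i=20, bit31=1)
  nb ####.: next=.  (t=0,i=0, bit30=0)
  nb ###.#: next=#  (t=0,i=1, bit29=1)
  nb ###..: next=#  (t=3,i=10, bit28=1)
  nb ##.##: next=#  (t=0,i=2, bit27=1)
  nb ##.#.: next=.  (t=2,i=18, bit26=0)
  nb ##..#: next=#  (t=1,i=3, bit25=1)
  nb ##...: next=#  (t=0,i=13, bit24=1)
  nb #.###: next=.  (t=0,i=3, bit23=0)
  nb #.##.: next=.  (t=0,i=11, bit22=0)
  nb #.#.#: next=#  (t=2,i=19, bit21=1)
  nb #.#..: next=#  (t=6,i=8, bit20=1)
  nb #..##: next=.  (t=1,i=4, bit19=0)
  nb #..#.: next=#  (t=5,i=8, bit18=1)
  nb #...#: next=#  (t=2,i=9, bit17=1)
  nb #....: next=#  (t=0,i=14, bit16=1)
  nb .####: next=#  (t=0,i=19, bit15=1)
  nb .###.: next=.  (t=0,i=4, bit14=0)
  nb .##.#: next=.  (t=1,i=10, bit13=0)
  nb .##..: next=#  (t=0,i=12, bit12=1)
  nb .#.##: next=.  (t=2,i=12, bit11=0)
  nb .#.#.: next=#  (t=7,i=7, bit10=1)
  nb .#..#: next=.  (t=5,i=7, bit9=0)
  nb .#...: next=.  (t=3,i=16, bit8=0)
  nb ..###: next=#  (t=0,i=18, bit7=1)
  nb ..##.: next=.  (t=1,i=5, bit6=0)
  nb ..#.#: next=.  (t=2,i=11, bit5=0)
  nb ..#..: next=#  (t=3,i=15, bit4=1)
  nb ...##: next=.  (t=0,i=17, bit3=0)
  nb ...#.: next=#  (t=2,i=10, bit2=1)
  nb ....#: next=#  (t=0,i=16, bit1=1)
  nb .....: next=#  (t=0,i=15, bit0=1)
  bits 10111011001101111001010010010111 = 3140981911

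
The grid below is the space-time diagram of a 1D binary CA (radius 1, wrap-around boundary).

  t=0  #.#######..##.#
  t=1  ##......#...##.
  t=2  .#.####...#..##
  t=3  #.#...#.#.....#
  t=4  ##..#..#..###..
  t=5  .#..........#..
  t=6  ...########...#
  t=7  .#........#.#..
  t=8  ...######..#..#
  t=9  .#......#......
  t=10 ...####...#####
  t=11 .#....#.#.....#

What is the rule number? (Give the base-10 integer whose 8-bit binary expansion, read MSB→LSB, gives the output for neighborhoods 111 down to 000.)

97

  ### -> .   bit 7 = 0  t=0,i=3
  ##. -> #   bit 6 = 1  t=0,i=0
  #.# -> #   bit 5 = 1  t=0,i=1
  #.. -> .   bit 4 = 0  t=0,i=9
  .## -> .   bit 3 = 0  t=0,i=2
  .#. -> .   bit 2 = 0  t=1,i=8
  ..# -> .   bit 1 = 0  t=0,i=10
  ... -> #   bit 0 = 1  t=1,i=3
  bits 01100001 = 97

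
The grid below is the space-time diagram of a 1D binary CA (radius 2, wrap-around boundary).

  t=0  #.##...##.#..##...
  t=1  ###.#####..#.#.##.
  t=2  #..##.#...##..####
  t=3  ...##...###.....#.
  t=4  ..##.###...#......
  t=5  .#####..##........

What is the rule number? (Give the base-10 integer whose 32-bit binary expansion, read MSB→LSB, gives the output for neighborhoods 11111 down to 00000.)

  nb #####: next=#  (t=1,i=6, bit31=1)
  nb ####.: next=.  (t=1,i=7, bit30=0)
  nb ###.#: next=.  (t=1,i=2, bit29=0)
  nb ###..: next=.  (t=1,i=8, bit28=0)
  nb ##.##: next=#  (t=1,i=3, bit27=1)
  nb ##.#.: next=.  (t=0,i=9, bit26=0)
  nb ##..#: next=.  (t=1,i=9, bit25=0)
  nb ##...: next=#  (t=0,i=4, bit24=1)
  nb #.###: next=#  (t=1,i=0, bit23=1)
  nb #.##.: next=#  (t=0,i=2, bit22=1)
  nb #.#.#: next=.  (t=1,i=13, bit21=0)
  nb #.#..: next=.  (t=0,i=10, bit20=0)
  nb #..##: next=.  (t=0,i=12, bit19=0)
  nb #..#.: next=#  (t=1,i=10, bit18=1)
  nb #...#: next=#  (t=0,i=5, bit17=1)
  nb #....: next=.  (t=3,i=0, bit16=0)
  nb .####: next=.  (t=1,i=5, bit15=0)
  nb .###.: next=.  (t=1,i=1, bit14=0)
  nb .##.#: next=#  (t=0,i=8, bit13=1)
  nb .##..: next=.  (t=0,i=3, bit12=0)
  nb .#.##: next=#  (t=0,i=1, bit11=1)
  nb .#.#.: next=.  (t=1,i=12, bit10=0)
  nb .#..#: next=#  (t=0,i=11, bit9=1)
  nb .#...: next=.  (t=2,i=7, bit8=0)
  nb ..###: next=.  (t=2,i=14, bit7=0)
  nb ..##.: next=#  (t=0,i=7, bit6=1)
  nb ..#.#: next=#  (t=0,i=0, bit5=1)
  nb ..#..: next=.  (t=3,i=16, bit4=0)
  nb ...##: next=#  (t=0,i=6, bit3=1)
  nb ...#.: next=.  (t=0,i=17, bit2=0)
  nb ....#: next=.  (t=3,i=1, bit1=0)
  nb .....: next=.  (t=3,i=13, bit0=0)
  bits 10001001110001100010101001101000 = 2311465576

2311465576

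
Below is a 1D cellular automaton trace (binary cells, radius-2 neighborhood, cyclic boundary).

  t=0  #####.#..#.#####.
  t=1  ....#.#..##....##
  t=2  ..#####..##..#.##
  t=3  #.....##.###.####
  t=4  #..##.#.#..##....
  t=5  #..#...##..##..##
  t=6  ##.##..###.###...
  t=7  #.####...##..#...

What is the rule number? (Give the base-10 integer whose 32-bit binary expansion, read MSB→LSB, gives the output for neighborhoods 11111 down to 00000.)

  #####|.  b31=0 t=0,i=2
  ####.|.  b30=0 t=0,i=3
  ###.#|#  b29=1 t=0,i=4
  ###..|#  b28=1 t=2,i=6
  ##.##|#  b27=1 t=0,i=16
  ##.#.|.  b26=0 t=0,i=5
  ##..#|#  b25=1 t=2,i=0
  ##...|.  b24=0 t=1,i=0
  #.###|.  b23=0 t=0,i=0
  #.##.|#  b22=1 t=2,i=15
  #.#.#|.  b21=0 t=4,i=6
  #.#..|#  b20=1 t=0,i=6
  #..##|.  b19=0 t=1,i=8
  #..#.|.  b18=0 t=0,i=8
  #...#|.  b17=0 t=5,i=5
  #....|.  b16=0 t=1,i=1
  .####|.  b15=0 t=0,i=1
  .###.|.  b14=0 t=3,i=10
  .##.#|.  b13=0 t=3,i=7
  .##..|#  b12=1 t=1,i=10
  .#.##|#  b11=1 t=0,i=10
  .#.#.|#  b10=1 t=1,i=5
  .#..#|.  b9=0 t=0,i=7
  .#...|#  b8=1 t=5,i=4
  ..###|.  b7=0 t=2,i=2
  ..##.|#  b6=1 t=1,i=9
  ..#.#|#  b5=1 t=0,i=9
  ..#..|#  b4=1 t=4,i=0
  ...##|.  b3=0 t=1,i=14
  ...#.|#  b2=1 t=1,i=3
  ....#|#  b1=1 t=1,i=2
  .....|#  b0=1 t=3,i=3
  bits 00111010010100000001110101110111 = 978328951

978328951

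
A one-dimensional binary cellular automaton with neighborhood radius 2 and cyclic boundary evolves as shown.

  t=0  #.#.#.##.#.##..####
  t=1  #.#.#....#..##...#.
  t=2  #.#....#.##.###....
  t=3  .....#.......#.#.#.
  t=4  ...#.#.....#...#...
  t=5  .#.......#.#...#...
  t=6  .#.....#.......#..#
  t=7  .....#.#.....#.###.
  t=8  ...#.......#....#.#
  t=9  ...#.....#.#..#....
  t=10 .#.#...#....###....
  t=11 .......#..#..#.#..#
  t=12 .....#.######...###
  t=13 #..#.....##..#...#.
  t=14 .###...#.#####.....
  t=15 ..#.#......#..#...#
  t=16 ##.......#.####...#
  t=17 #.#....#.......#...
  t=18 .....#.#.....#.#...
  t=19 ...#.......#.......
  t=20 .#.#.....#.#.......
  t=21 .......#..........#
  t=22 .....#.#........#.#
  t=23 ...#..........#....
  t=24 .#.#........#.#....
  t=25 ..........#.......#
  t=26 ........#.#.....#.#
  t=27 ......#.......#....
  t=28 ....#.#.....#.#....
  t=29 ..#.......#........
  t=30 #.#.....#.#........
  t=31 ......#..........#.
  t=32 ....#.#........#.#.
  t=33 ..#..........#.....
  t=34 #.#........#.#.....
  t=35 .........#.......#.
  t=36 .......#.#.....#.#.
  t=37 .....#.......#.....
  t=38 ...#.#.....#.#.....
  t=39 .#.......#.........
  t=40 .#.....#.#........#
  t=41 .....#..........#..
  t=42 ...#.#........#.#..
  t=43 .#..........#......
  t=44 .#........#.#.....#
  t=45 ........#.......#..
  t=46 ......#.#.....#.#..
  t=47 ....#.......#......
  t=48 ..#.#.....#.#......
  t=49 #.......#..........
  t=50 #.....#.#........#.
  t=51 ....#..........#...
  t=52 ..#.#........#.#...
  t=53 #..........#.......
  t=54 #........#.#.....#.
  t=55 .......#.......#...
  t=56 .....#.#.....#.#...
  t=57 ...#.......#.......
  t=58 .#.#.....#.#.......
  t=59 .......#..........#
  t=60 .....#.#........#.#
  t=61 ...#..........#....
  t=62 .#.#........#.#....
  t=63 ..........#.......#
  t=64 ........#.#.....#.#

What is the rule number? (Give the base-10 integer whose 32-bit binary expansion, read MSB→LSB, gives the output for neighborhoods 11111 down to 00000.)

  [31] ##### => #  t=0,i=17
  [30] ####. => .  t=0,i=18
  [29] ###.# => #  t=0,i=0
  [28] ###.. => .  t=2,i=14
  [27] ##.## => .  t=2,i=11
  [26] ##.#. => .  t=0,i=1
  [25] ##..# => #  t=0,i=13
  [24] ##... => #  t=1,i=14
  [23] #.### => .  t=2,i=12
  [22] #.##. => .  t=0,i=6
  [21] #.#.# => #  t=0,i=2
  [20] #.#.. => .  t=1,i=4
  [19] #..## => .  t=0,i=14
  [18] #..#. => #  t=6,i=17
  [17] #...# => .  t=1,i=15
  [16] #.... => .  t=1,i=6
  [15] .#### => .  t=0,i=16
  [14] .###. => #  t=2,i=13
  [13] .##.# => .  t=0,i=7
  [12] .##.. => #  t=0,i=12
  [11] .#.## => .  t=0,i=5
  [10] .#.#. => .  t=0,i=3
  [9] .#..# => #  t=1,i=10
  [8] .#... => .  t=1,i=5
  [7] ..### => .  t=0,i=15
  [6] ..##. => #  t=1,i=12
  [5] ..#.# => .  t=1,i=17
  [4] ..#.. => #  t=1,i=9
  [3] ...## => .  t=10,i=11
  [2] ...#. => .  t=1,i=8
  [1] ....# => #  t=1,i=7
  [0] ..... => .  t=3,i=1
  bits 10100011001001000101001001010010 = 2737066578

2737066578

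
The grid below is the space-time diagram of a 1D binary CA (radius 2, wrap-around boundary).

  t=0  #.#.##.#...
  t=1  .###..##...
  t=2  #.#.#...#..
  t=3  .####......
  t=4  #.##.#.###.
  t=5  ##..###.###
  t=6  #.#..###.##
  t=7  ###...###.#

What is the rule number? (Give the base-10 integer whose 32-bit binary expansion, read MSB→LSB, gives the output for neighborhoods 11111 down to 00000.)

4012952585

  [31] ##### => #  t=5,i=10
  [30] ####. => #  t=3,i=3
  [29] ###.# => #  t=4,i=9
  [28] ###.. => .  t=1,i=3
  [27] ##.## => #  t=5,i=7
  [26] ##.#. => #  t=0,i=6
  [25] ##..# => #  t=1,i=4
  [24] ##... => #  t=1,i=8
  [23] #.### => .  t=4,i=7
  [22] #.##. => .  t=0,i=4
  [21] #.#.# => #  t=0,i=2
  [20] #.#.. => #  t=0,i=7
  [19] #..## => .  t=1,i=5
  [18] #..#. => .  t=2,i=10
  [17] #...# => .  t=0,i=9
  [16] #.... => .  t=1,i=9
  [15] .#### => #  t=3,i=2
  [14] .###. => #  t=1,i=2
  [13] .##.# => .  t=0,i=5
  [12] .##.. => .  t=1,i=7
  [11] .#.## => #  t=0,i=3
  [10] .#.#. => #  t=0,i=1
  [9] .#..# => .  t=2,i=9
  [8] .#... => .  t=0,i=8
  [7] ..### => .  t=1,i=1
  [6] ..##. => .  t=1,i=6
  [5] ..#.# => .  t=0,i=0
  [4] ..#.. => .  t=2,i=8
  [3] ...## => #  t=1,i=0
  [2] ...#. => .  t=0,i=10
  [1] ....# => .  t=1,i=10
  [0] ..... => #  t=3,i=7
  bits 11101111001100001100110000001001 = 4012952585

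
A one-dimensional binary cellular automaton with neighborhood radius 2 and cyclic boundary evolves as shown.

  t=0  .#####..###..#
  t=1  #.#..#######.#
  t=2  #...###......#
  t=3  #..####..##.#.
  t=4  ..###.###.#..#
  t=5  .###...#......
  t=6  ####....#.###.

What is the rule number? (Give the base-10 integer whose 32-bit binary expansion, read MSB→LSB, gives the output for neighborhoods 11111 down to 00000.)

306773417

  [31] ##### => .  t=0,i=3
  [30] ####. => .  t=0,i=4
  [29] ###.# => .  t=1,i=11
  [28] ###.. => #  t=0,i=5
  [27] ##.## => .  t=1,i=12
  [26] ##.#. => .  t=1,i=1
  [25] ##..# => #  t=0,i=6
  [24] ##... => .  t=2,i=1
  [23] #.### => .  t=0,i=1
  [22] #.##. => #  t=1,i=13
  [21] #.#.# => .  t=3,i=12
  [20] #.#.. => .  t=1,i=2
  [19] #..## => #  t=0,i=7
  [18] #..#. => .  t=0,i=12
  [17] #...# => .  t=2,i=2
  [16] #.... => .  t=2,i=8
  [15] .#### => #  t=0,i=2
  [14] .###. => #  t=0,i=9
  [13] .##.# => #  t=1,i=0
  [12] .##.. => #  t=2,i=0
  [11] .#.## => #  t=0,i=0
  [10] .#.#. => #  t=3,i=13
  [9] .#..# => .  t=1,i=3
  [8] .#... => #  t=5,i=8
  [7] ..### => #  t=0,i=8
  [6] ..##. => .  t=2,i=13
  [5] ..#.# => #  t=0,i=13
  [4] ..#.. => .  t=4,i=13
  [3] ...## => #  t=2,i=3
  [2] ...#. => .  t=5,i=6
  [1] ....# => .  t=2,i=11
  [0] ..... => #  t=2,i=9
  bits 00010010010010001111110110101001 = 306773417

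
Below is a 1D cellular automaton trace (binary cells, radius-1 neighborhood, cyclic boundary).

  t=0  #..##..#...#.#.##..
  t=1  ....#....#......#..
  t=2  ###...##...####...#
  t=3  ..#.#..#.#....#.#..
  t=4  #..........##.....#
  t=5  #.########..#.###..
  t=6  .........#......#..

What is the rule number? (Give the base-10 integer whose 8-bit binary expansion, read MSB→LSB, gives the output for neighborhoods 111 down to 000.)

65

  nb ###: next=.  (t=2,i=0, bit7=0)
  nb ##.: next=#  (t=0,i=4, bit6=1)
  nb #.#: next=.  (t=0,i=12, bit5=0)
  nb #..: next=.  (t=0,i=1, bit4=0)
  nb .##: next=.  (t=0,i=3, bit3=0)
  nb .#.: next=.  (t=0,i=0, bit2=0)
  nb ..#: next=.  (t=0,i=2, bit1=0)
  nb ...: next=#  (t=0,i=9, bit0=1)
  bits 01000001 = 65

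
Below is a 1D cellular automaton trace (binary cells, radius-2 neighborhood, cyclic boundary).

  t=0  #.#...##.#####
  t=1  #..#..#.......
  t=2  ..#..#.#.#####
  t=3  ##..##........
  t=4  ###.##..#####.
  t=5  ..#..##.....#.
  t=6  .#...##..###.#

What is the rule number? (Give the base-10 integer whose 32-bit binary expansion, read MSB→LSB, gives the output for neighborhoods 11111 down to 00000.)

  [31] ##### => .  t=0,i=11
  [30] ####. => .  t=0,i=13
  [29] ###.# => #  t=0,i=0
  [28] ###.. => .  t=2,i=13
  [27] ##.## => .  t=0,i=8
  [26] ##.#. => .  t=0,i=1
  [25] ##..# => #  t=2,i=0
  [24] ##... => .  t=3,i=6
  [23] #.### => .  t=0,i=9
  [22] #.##. => .  t=4,i=4
  [21] #.#.# => .  t=2,i=7
  [20] #.#.. => .  t=0,i=2
  [19] #..## => .  t=3,i=3
  [18] #..#. => #  t=1,i=2
  [17] #...# => .  t=0,i=4
  [16] #.... => .  t=1,i=8
  [15] .#### => .  t=0,i=10
  [14] .###. => .  t=4,i=1
  [13] .##.# => .  t=0,i=7
  [12] .##.. => #  t=3,i=1
  [11] .#.## => .  t=2,i=8
  [10] .#.#. => .  t=2,i=6
  [9] .#..# => .  t=1,i=1
  [8] .#... => #  t=0,i=3
  [7] ..### => .  t=4,i=8
  [6] ..##. => #  t=0,i=6
  [5] ..#.# => #  t=2,i=5
  [4] ..#.. => .  t=1,i=0
  [3] ...## => .  t=0,i=5
  [2] ...#. => #  t=1,i=13
  [1] ....# => #  t=1,i=12
  [0] ..... => #  t=1,i=9
  bits 00100010000001000001000101100111 = 570691943

570691943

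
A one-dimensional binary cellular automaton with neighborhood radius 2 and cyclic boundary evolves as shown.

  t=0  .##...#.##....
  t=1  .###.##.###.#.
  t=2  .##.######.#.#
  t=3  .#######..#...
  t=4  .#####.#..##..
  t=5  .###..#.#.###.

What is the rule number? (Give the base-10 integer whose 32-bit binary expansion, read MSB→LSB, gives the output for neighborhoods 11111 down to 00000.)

2646668277

  [31] ##### => #  t=2,i=6
  [30] ####. => .  t=2,i=8
  [29] ###.# => .  t=1,i=3
  [28] ###.. => #  t=3,i=7
  [27] ##.## => #  t=1,i=4
  [26] ##.#. => #  t=1,i=11
  [25] ##..# => .  t=3,i=8
  [24] ##... => #  t=0,i=3
  [23] #.### => #  t=1,i=8
  [22] #.##. => #  t=0,i=8
  [21] #.#.# => .  t=2,i=11
  [20] #.#.. => .  t=1,i=12
  [19] #..## => .  t=1,i=0
  [18] #..#. => .  t=3,i=9
  [17] #...# => .  t=0,i=4
  [16] #.... => .  t=0,i=11
  [15] .#### => #  t=2,i=5
  [14] .###. => #  t=1,i=2
  [13] .##.# => #  t=1,i=6
  [12] .##.. => #  t=0,i=2
  [11] .#.## => .  t=0,i=7
  [10] .#.#. => .  t=2,i=12
  [9] .#..# => #  t=1,i=13
  [8] .#... => #  t=3,i=11
  [7] ..### => #  t=1,i=1
  [6] ..##. => #  t=0,i=1
  [5] ..#.# => #  t=0,i=6
  [4] ..#.. => #  t=3,i=10
  [3] ...## => .  t=0,i=0
  [2] ...#. => #  t=0,i=5
  [1] ....# => .  t=0,i=13
  [0] ..... => #  t=0,i=12
  bits 10011101110000001111001111110101 = 2646668277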